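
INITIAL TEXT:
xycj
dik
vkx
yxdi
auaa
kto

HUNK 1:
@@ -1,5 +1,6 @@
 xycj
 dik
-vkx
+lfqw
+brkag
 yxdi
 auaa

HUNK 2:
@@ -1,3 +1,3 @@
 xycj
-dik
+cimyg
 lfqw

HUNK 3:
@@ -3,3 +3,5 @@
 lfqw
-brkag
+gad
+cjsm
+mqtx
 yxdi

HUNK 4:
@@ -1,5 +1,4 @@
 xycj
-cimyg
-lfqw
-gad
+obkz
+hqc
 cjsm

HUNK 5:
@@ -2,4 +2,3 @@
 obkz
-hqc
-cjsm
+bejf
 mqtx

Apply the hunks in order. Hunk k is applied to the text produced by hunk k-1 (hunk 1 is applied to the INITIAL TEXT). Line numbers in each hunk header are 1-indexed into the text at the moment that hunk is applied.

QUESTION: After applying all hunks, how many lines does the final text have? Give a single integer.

Hunk 1: at line 1 remove [vkx] add [lfqw,brkag] -> 7 lines: xycj dik lfqw brkag yxdi auaa kto
Hunk 2: at line 1 remove [dik] add [cimyg] -> 7 lines: xycj cimyg lfqw brkag yxdi auaa kto
Hunk 3: at line 3 remove [brkag] add [gad,cjsm,mqtx] -> 9 lines: xycj cimyg lfqw gad cjsm mqtx yxdi auaa kto
Hunk 4: at line 1 remove [cimyg,lfqw,gad] add [obkz,hqc] -> 8 lines: xycj obkz hqc cjsm mqtx yxdi auaa kto
Hunk 5: at line 2 remove [hqc,cjsm] add [bejf] -> 7 lines: xycj obkz bejf mqtx yxdi auaa kto
Final line count: 7

Answer: 7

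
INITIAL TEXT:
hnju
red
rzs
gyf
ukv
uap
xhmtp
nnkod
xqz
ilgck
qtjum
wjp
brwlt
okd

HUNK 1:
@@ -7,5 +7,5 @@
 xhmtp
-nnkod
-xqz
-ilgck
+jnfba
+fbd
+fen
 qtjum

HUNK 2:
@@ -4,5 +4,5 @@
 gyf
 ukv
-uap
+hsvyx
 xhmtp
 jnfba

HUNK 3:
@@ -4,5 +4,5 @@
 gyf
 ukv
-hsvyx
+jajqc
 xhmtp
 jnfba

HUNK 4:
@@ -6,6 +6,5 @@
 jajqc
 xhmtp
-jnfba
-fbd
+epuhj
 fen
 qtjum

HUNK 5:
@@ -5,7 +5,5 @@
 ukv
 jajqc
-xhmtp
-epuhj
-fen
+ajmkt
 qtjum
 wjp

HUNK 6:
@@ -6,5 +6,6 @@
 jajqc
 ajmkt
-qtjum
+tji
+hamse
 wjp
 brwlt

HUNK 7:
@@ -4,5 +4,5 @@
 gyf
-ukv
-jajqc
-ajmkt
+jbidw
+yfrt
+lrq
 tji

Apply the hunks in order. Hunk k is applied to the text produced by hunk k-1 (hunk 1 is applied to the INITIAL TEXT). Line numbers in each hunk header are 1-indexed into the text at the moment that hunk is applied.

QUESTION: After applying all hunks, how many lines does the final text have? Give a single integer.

Answer: 12

Derivation:
Hunk 1: at line 7 remove [nnkod,xqz,ilgck] add [jnfba,fbd,fen] -> 14 lines: hnju red rzs gyf ukv uap xhmtp jnfba fbd fen qtjum wjp brwlt okd
Hunk 2: at line 4 remove [uap] add [hsvyx] -> 14 lines: hnju red rzs gyf ukv hsvyx xhmtp jnfba fbd fen qtjum wjp brwlt okd
Hunk 3: at line 4 remove [hsvyx] add [jajqc] -> 14 lines: hnju red rzs gyf ukv jajqc xhmtp jnfba fbd fen qtjum wjp brwlt okd
Hunk 4: at line 6 remove [jnfba,fbd] add [epuhj] -> 13 lines: hnju red rzs gyf ukv jajqc xhmtp epuhj fen qtjum wjp brwlt okd
Hunk 5: at line 5 remove [xhmtp,epuhj,fen] add [ajmkt] -> 11 lines: hnju red rzs gyf ukv jajqc ajmkt qtjum wjp brwlt okd
Hunk 6: at line 6 remove [qtjum] add [tji,hamse] -> 12 lines: hnju red rzs gyf ukv jajqc ajmkt tji hamse wjp brwlt okd
Hunk 7: at line 4 remove [ukv,jajqc,ajmkt] add [jbidw,yfrt,lrq] -> 12 lines: hnju red rzs gyf jbidw yfrt lrq tji hamse wjp brwlt okd
Final line count: 12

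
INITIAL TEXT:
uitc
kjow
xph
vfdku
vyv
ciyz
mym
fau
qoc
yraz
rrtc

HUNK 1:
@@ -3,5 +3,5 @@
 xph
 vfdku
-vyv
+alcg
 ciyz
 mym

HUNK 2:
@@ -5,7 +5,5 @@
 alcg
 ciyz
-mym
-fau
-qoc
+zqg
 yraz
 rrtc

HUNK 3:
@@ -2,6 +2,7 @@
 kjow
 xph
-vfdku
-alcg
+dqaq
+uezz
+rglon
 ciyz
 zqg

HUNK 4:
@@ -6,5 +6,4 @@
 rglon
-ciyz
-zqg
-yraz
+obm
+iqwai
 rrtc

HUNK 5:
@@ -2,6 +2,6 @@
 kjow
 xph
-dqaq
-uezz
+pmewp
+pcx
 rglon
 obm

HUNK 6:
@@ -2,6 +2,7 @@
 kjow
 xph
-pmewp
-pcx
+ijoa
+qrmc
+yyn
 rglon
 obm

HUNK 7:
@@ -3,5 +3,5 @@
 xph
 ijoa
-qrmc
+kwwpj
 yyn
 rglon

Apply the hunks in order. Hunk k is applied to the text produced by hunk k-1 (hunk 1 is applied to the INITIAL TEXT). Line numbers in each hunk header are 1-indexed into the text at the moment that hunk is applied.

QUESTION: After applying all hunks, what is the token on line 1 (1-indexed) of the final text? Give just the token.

Hunk 1: at line 3 remove [vyv] add [alcg] -> 11 lines: uitc kjow xph vfdku alcg ciyz mym fau qoc yraz rrtc
Hunk 2: at line 5 remove [mym,fau,qoc] add [zqg] -> 9 lines: uitc kjow xph vfdku alcg ciyz zqg yraz rrtc
Hunk 3: at line 2 remove [vfdku,alcg] add [dqaq,uezz,rglon] -> 10 lines: uitc kjow xph dqaq uezz rglon ciyz zqg yraz rrtc
Hunk 4: at line 6 remove [ciyz,zqg,yraz] add [obm,iqwai] -> 9 lines: uitc kjow xph dqaq uezz rglon obm iqwai rrtc
Hunk 5: at line 2 remove [dqaq,uezz] add [pmewp,pcx] -> 9 lines: uitc kjow xph pmewp pcx rglon obm iqwai rrtc
Hunk 6: at line 2 remove [pmewp,pcx] add [ijoa,qrmc,yyn] -> 10 lines: uitc kjow xph ijoa qrmc yyn rglon obm iqwai rrtc
Hunk 7: at line 3 remove [qrmc] add [kwwpj] -> 10 lines: uitc kjow xph ijoa kwwpj yyn rglon obm iqwai rrtc
Final line 1: uitc

Answer: uitc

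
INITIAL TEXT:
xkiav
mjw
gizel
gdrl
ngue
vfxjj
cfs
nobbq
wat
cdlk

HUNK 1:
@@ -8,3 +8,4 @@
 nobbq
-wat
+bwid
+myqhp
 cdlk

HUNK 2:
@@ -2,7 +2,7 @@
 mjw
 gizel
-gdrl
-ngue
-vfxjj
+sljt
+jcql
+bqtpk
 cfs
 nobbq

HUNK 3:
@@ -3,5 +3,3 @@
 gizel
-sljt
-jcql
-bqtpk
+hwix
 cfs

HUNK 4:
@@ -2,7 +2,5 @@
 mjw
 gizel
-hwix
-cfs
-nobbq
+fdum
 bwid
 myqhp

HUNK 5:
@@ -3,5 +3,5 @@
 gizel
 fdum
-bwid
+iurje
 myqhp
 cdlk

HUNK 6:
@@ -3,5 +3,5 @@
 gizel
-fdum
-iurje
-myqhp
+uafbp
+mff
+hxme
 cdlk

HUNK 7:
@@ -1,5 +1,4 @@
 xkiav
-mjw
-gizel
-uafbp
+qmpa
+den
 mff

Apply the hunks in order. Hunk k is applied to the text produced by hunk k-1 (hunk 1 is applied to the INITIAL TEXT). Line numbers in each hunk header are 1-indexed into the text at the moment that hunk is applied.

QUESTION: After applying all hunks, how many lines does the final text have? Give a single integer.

Answer: 6

Derivation:
Hunk 1: at line 8 remove [wat] add [bwid,myqhp] -> 11 lines: xkiav mjw gizel gdrl ngue vfxjj cfs nobbq bwid myqhp cdlk
Hunk 2: at line 2 remove [gdrl,ngue,vfxjj] add [sljt,jcql,bqtpk] -> 11 lines: xkiav mjw gizel sljt jcql bqtpk cfs nobbq bwid myqhp cdlk
Hunk 3: at line 3 remove [sljt,jcql,bqtpk] add [hwix] -> 9 lines: xkiav mjw gizel hwix cfs nobbq bwid myqhp cdlk
Hunk 4: at line 2 remove [hwix,cfs,nobbq] add [fdum] -> 7 lines: xkiav mjw gizel fdum bwid myqhp cdlk
Hunk 5: at line 3 remove [bwid] add [iurje] -> 7 lines: xkiav mjw gizel fdum iurje myqhp cdlk
Hunk 6: at line 3 remove [fdum,iurje,myqhp] add [uafbp,mff,hxme] -> 7 lines: xkiav mjw gizel uafbp mff hxme cdlk
Hunk 7: at line 1 remove [mjw,gizel,uafbp] add [qmpa,den] -> 6 lines: xkiav qmpa den mff hxme cdlk
Final line count: 6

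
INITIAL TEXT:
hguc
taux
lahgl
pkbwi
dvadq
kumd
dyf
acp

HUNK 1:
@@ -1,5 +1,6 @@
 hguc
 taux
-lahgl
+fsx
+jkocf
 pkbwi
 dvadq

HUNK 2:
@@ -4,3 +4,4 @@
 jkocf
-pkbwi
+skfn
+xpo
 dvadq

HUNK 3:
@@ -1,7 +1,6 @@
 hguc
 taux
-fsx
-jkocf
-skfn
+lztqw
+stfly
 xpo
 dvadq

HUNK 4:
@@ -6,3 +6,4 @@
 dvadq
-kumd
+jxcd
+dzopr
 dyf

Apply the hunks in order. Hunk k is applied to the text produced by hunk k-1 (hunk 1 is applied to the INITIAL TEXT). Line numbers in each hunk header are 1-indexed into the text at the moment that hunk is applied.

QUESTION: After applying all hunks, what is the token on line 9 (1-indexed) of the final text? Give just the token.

Hunk 1: at line 1 remove [lahgl] add [fsx,jkocf] -> 9 lines: hguc taux fsx jkocf pkbwi dvadq kumd dyf acp
Hunk 2: at line 4 remove [pkbwi] add [skfn,xpo] -> 10 lines: hguc taux fsx jkocf skfn xpo dvadq kumd dyf acp
Hunk 3: at line 1 remove [fsx,jkocf,skfn] add [lztqw,stfly] -> 9 lines: hguc taux lztqw stfly xpo dvadq kumd dyf acp
Hunk 4: at line 6 remove [kumd] add [jxcd,dzopr] -> 10 lines: hguc taux lztqw stfly xpo dvadq jxcd dzopr dyf acp
Final line 9: dyf

Answer: dyf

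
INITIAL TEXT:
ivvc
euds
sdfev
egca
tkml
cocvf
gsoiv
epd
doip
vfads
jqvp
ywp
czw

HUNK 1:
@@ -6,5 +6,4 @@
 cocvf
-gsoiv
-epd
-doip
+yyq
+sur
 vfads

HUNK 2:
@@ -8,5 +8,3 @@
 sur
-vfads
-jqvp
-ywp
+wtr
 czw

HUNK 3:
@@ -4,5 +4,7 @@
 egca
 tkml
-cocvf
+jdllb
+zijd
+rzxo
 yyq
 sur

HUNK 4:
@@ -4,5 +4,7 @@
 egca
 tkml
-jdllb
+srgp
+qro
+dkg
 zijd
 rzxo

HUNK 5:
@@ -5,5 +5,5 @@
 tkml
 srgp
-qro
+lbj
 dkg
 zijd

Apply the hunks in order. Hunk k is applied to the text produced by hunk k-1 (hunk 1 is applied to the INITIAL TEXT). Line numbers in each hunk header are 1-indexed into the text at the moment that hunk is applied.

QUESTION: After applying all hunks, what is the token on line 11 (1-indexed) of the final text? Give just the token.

Hunk 1: at line 6 remove [gsoiv,epd,doip] add [yyq,sur] -> 12 lines: ivvc euds sdfev egca tkml cocvf yyq sur vfads jqvp ywp czw
Hunk 2: at line 8 remove [vfads,jqvp,ywp] add [wtr] -> 10 lines: ivvc euds sdfev egca tkml cocvf yyq sur wtr czw
Hunk 3: at line 4 remove [cocvf] add [jdllb,zijd,rzxo] -> 12 lines: ivvc euds sdfev egca tkml jdllb zijd rzxo yyq sur wtr czw
Hunk 4: at line 4 remove [jdllb] add [srgp,qro,dkg] -> 14 lines: ivvc euds sdfev egca tkml srgp qro dkg zijd rzxo yyq sur wtr czw
Hunk 5: at line 5 remove [qro] add [lbj] -> 14 lines: ivvc euds sdfev egca tkml srgp lbj dkg zijd rzxo yyq sur wtr czw
Final line 11: yyq

Answer: yyq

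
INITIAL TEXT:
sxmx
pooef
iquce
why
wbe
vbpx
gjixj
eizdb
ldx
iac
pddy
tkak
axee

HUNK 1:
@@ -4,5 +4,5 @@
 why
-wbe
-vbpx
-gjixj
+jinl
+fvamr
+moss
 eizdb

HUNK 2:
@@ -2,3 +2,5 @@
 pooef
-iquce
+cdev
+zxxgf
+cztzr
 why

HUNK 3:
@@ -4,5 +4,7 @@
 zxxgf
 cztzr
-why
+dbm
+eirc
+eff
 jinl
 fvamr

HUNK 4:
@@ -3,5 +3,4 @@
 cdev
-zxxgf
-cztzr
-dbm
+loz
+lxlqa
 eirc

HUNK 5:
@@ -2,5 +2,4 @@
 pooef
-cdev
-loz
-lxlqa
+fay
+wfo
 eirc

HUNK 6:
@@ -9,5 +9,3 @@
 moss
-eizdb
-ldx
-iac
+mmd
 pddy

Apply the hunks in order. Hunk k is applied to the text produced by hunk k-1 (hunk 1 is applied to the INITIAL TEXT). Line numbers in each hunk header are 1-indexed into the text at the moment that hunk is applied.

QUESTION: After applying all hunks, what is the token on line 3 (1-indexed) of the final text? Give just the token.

Answer: fay

Derivation:
Hunk 1: at line 4 remove [wbe,vbpx,gjixj] add [jinl,fvamr,moss] -> 13 lines: sxmx pooef iquce why jinl fvamr moss eizdb ldx iac pddy tkak axee
Hunk 2: at line 2 remove [iquce] add [cdev,zxxgf,cztzr] -> 15 lines: sxmx pooef cdev zxxgf cztzr why jinl fvamr moss eizdb ldx iac pddy tkak axee
Hunk 3: at line 4 remove [why] add [dbm,eirc,eff] -> 17 lines: sxmx pooef cdev zxxgf cztzr dbm eirc eff jinl fvamr moss eizdb ldx iac pddy tkak axee
Hunk 4: at line 3 remove [zxxgf,cztzr,dbm] add [loz,lxlqa] -> 16 lines: sxmx pooef cdev loz lxlqa eirc eff jinl fvamr moss eizdb ldx iac pddy tkak axee
Hunk 5: at line 2 remove [cdev,loz,lxlqa] add [fay,wfo] -> 15 lines: sxmx pooef fay wfo eirc eff jinl fvamr moss eizdb ldx iac pddy tkak axee
Hunk 6: at line 9 remove [eizdb,ldx,iac] add [mmd] -> 13 lines: sxmx pooef fay wfo eirc eff jinl fvamr moss mmd pddy tkak axee
Final line 3: fay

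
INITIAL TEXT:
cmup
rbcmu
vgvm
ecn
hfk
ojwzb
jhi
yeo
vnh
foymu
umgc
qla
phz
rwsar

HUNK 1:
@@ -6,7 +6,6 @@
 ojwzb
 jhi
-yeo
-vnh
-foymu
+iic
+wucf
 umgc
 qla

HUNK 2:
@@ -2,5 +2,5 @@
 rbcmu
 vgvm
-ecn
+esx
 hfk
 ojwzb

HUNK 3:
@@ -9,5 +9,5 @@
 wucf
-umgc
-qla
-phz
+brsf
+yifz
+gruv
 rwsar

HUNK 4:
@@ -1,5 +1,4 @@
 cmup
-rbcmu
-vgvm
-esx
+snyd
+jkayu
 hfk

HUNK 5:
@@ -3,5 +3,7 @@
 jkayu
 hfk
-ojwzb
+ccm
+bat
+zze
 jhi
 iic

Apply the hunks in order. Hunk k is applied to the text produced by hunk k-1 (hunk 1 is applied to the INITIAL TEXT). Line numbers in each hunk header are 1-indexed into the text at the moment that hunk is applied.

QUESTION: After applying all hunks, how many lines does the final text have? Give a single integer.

Hunk 1: at line 6 remove [yeo,vnh,foymu] add [iic,wucf] -> 13 lines: cmup rbcmu vgvm ecn hfk ojwzb jhi iic wucf umgc qla phz rwsar
Hunk 2: at line 2 remove [ecn] add [esx] -> 13 lines: cmup rbcmu vgvm esx hfk ojwzb jhi iic wucf umgc qla phz rwsar
Hunk 3: at line 9 remove [umgc,qla,phz] add [brsf,yifz,gruv] -> 13 lines: cmup rbcmu vgvm esx hfk ojwzb jhi iic wucf brsf yifz gruv rwsar
Hunk 4: at line 1 remove [rbcmu,vgvm,esx] add [snyd,jkayu] -> 12 lines: cmup snyd jkayu hfk ojwzb jhi iic wucf brsf yifz gruv rwsar
Hunk 5: at line 3 remove [ojwzb] add [ccm,bat,zze] -> 14 lines: cmup snyd jkayu hfk ccm bat zze jhi iic wucf brsf yifz gruv rwsar
Final line count: 14

Answer: 14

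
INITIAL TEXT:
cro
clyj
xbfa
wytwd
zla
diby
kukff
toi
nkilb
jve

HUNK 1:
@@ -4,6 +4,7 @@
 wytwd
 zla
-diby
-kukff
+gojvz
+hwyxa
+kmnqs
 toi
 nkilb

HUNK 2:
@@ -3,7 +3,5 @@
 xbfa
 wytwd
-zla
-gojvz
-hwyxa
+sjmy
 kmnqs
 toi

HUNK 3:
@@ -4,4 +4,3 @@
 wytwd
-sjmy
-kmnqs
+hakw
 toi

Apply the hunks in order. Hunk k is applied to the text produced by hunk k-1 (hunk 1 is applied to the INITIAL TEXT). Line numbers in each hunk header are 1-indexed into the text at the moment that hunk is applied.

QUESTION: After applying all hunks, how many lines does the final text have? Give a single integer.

Hunk 1: at line 4 remove [diby,kukff] add [gojvz,hwyxa,kmnqs] -> 11 lines: cro clyj xbfa wytwd zla gojvz hwyxa kmnqs toi nkilb jve
Hunk 2: at line 3 remove [zla,gojvz,hwyxa] add [sjmy] -> 9 lines: cro clyj xbfa wytwd sjmy kmnqs toi nkilb jve
Hunk 3: at line 4 remove [sjmy,kmnqs] add [hakw] -> 8 lines: cro clyj xbfa wytwd hakw toi nkilb jve
Final line count: 8

Answer: 8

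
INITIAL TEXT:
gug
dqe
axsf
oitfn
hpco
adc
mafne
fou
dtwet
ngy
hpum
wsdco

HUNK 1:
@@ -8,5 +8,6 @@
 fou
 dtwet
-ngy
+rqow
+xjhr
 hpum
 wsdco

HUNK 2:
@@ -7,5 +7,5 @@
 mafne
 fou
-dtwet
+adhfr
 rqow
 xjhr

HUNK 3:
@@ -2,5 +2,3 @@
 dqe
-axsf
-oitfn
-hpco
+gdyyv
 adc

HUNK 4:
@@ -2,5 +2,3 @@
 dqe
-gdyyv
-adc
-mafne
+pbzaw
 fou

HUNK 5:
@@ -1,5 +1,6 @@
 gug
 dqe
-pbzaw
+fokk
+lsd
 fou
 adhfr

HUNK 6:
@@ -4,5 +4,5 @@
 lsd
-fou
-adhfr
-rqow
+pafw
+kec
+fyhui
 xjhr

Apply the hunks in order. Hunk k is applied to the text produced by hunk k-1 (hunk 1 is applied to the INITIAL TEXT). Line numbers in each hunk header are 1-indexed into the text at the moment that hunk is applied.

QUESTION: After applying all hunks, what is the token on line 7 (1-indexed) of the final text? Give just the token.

Answer: fyhui

Derivation:
Hunk 1: at line 8 remove [ngy] add [rqow,xjhr] -> 13 lines: gug dqe axsf oitfn hpco adc mafne fou dtwet rqow xjhr hpum wsdco
Hunk 2: at line 7 remove [dtwet] add [adhfr] -> 13 lines: gug dqe axsf oitfn hpco adc mafne fou adhfr rqow xjhr hpum wsdco
Hunk 3: at line 2 remove [axsf,oitfn,hpco] add [gdyyv] -> 11 lines: gug dqe gdyyv adc mafne fou adhfr rqow xjhr hpum wsdco
Hunk 4: at line 2 remove [gdyyv,adc,mafne] add [pbzaw] -> 9 lines: gug dqe pbzaw fou adhfr rqow xjhr hpum wsdco
Hunk 5: at line 1 remove [pbzaw] add [fokk,lsd] -> 10 lines: gug dqe fokk lsd fou adhfr rqow xjhr hpum wsdco
Hunk 6: at line 4 remove [fou,adhfr,rqow] add [pafw,kec,fyhui] -> 10 lines: gug dqe fokk lsd pafw kec fyhui xjhr hpum wsdco
Final line 7: fyhui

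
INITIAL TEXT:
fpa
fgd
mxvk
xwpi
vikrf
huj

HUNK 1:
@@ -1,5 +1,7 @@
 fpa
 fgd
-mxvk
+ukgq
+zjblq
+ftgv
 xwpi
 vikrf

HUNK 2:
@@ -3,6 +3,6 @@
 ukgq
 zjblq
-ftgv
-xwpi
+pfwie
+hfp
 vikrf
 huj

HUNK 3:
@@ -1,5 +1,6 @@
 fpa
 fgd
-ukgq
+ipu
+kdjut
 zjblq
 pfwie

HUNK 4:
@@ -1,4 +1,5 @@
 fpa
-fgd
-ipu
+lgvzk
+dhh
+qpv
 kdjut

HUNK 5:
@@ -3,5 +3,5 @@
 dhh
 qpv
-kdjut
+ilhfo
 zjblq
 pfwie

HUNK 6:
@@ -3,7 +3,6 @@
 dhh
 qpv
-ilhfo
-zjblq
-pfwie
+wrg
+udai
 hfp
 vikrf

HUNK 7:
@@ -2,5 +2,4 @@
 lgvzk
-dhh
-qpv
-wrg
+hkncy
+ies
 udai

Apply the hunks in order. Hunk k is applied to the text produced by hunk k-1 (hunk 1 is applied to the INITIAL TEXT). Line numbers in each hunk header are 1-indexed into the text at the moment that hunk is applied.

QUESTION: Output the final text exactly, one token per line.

Answer: fpa
lgvzk
hkncy
ies
udai
hfp
vikrf
huj

Derivation:
Hunk 1: at line 1 remove [mxvk] add [ukgq,zjblq,ftgv] -> 8 lines: fpa fgd ukgq zjblq ftgv xwpi vikrf huj
Hunk 2: at line 3 remove [ftgv,xwpi] add [pfwie,hfp] -> 8 lines: fpa fgd ukgq zjblq pfwie hfp vikrf huj
Hunk 3: at line 1 remove [ukgq] add [ipu,kdjut] -> 9 lines: fpa fgd ipu kdjut zjblq pfwie hfp vikrf huj
Hunk 4: at line 1 remove [fgd,ipu] add [lgvzk,dhh,qpv] -> 10 lines: fpa lgvzk dhh qpv kdjut zjblq pfwie hfp vikrf huj
Hunk 5: at line 3 remove [kdjut] add [ilhfo] -> 10 lines: fpa lgvzk dhh qpv ilhfo zjblq pfwie hfp vikrf huj
Hunk 6: at line 3 remove [ilhfo,zjblq,pfwie] add [wrg,udai] -> 9 lines: fpa lgvzk dhh qpv wrg udai hfp vikrf huj
Hunk 7: at line 2 remove [dhh,qpv,wrg] add [hkncy,ies] -> 8 lines: fpa lgvzk hkncy ies udai hfp vikrf huj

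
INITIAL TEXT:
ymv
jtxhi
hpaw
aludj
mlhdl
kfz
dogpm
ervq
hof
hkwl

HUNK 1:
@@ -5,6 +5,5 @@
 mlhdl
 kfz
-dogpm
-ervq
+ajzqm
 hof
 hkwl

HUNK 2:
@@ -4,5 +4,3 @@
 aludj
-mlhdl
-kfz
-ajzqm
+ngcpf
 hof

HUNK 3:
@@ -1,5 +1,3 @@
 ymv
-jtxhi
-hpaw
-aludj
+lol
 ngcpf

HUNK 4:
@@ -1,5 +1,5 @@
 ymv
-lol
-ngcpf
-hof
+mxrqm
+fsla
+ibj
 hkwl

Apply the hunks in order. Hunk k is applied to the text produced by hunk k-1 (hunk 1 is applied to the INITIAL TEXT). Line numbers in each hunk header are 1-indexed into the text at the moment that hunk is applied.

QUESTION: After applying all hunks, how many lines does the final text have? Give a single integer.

Answer: 5

Derivation:
Hunk 1: at line 5 remove [dogpm,ervq] add [ajzqm] -> 9 lines: ymv jtxhi hpaw aludj mlhdl kfz ajzqm hof hkwl
Hunk 2: at line 4 remove [mlhdl,kfz,ajzqm] add [ngcpf] -> 7 lines: ymv jtxhi hpaw aludj ngcpf hof hkwl
Hunk 3: at line 1 remove [jtxhi,hpaw,aludj] add [lol] -> 5 lines: ymv lol ngcpf hof hkwl
Hunk 4: at line 1 remove [lol,ngcpf,hof] add [mxrqm,fsla,ibj] -> 5 lines: ymv mxrqm fsla ibj hkwl
Final line count: 5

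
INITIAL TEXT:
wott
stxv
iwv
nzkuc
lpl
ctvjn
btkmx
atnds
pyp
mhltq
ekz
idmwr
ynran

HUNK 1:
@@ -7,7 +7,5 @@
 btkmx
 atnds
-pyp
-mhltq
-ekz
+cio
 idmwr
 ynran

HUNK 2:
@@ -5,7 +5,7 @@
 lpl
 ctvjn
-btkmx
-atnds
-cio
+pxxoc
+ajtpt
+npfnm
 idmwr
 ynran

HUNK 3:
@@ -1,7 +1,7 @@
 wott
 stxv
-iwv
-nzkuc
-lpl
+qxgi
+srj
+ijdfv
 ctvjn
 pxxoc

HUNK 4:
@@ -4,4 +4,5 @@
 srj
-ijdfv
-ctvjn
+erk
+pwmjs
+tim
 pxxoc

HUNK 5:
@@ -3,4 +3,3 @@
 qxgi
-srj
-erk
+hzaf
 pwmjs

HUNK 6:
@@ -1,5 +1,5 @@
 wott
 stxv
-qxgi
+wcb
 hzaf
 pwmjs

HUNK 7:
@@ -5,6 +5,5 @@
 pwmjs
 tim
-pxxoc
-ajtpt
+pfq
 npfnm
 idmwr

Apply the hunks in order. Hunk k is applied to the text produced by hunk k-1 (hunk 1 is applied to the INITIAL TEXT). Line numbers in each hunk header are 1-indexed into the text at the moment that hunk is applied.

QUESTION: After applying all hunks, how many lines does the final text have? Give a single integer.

Answer: 10

Derivation:
Hunk 1: at line 7 remove [pyp,mhltq,ekz] add [cio] -> 11 lines: wott stxv iwv nzkuc lpl ctvjn btkmx atnds cio idmwr ynran
Hunk 2: at line 5 remove [btkmx,atnds,cio] add [pxxoc,ajtpt,npfnm] -> 11 lines: wott stxv iwv nzkuc lpl ctvjn pxxoc ajtpt npfnm idmwr ynran
Hunk 3: at line 1 remove [iwv,nzkuc,lpl] add [qxgi,srj,ijdfv] -> 11 lines: wott stxv qxgi srj ijdfv ctvjn pxxoc ajtpt npfnm idmwr ynran
Hunk 4: at line 4 remove [ijdfv,ctvjn] add [erk,pwmjs,tim] -> 12 lines: wott stxv qxgi srj erk pwmjs tim pxxoc ajtpt npfnm idmwr ynran
Hunk 5: at line 3 remove [srj,erk] add [hzaf] -> 11 lines: wott stxv qxgi hzaf pwmjs tim pxxoc ajtpt npfnm idmwr ynran
Hunk 6: at line 1 remove [qxgi] add [wcb] -> 11 lines: wott stxv wcb hzaf pwmjs tim pxxoc ajtpt npfnm idmwr ynran
Hunk 7: at line 5 remove [pxxoc,ajtpt] add [pfq] -> 10 lines: wott stxv wcb hzaf pwmjs tim pfq npfnm idmwr ynran
Final line count: 10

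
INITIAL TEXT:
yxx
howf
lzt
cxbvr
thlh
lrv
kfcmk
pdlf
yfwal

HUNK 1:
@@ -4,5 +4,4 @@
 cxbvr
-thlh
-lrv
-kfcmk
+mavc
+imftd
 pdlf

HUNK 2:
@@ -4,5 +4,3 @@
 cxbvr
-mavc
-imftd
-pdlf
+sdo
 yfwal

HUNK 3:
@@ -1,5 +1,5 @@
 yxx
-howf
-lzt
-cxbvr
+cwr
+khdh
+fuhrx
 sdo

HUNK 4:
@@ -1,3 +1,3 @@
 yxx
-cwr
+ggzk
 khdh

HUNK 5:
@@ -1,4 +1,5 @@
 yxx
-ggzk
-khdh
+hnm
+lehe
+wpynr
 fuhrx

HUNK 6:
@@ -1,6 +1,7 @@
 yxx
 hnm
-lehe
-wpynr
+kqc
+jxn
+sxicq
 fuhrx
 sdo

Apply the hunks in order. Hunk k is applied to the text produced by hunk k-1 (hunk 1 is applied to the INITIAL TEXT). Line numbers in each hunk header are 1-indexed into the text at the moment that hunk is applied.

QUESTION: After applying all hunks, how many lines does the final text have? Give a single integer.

Answer: 8

Derivation:
Hunk 1: at line 4 remove [thlh,lrv,kfcmk] add [mavc,imftd] -> 8 lines: yxx howf lzt cxbvr mavc imftd pdlf yfwal
Hunk 2: at line 4 remove [mavc,imftd,pdlf] add [sdo] -> 6 lines: yxx howf lzt cxbvr sdo yfwal
Hunk 3: at line 1 remove [howf,lzt,cxbvr] add [cwr,khdh,fuhrx] -> 6 lines: yxx cwr khdh fuhrx sdo yfwal
Hunk 4: at line 1 remove [cwr] add [ggzk] -> 6 lines: yxx ggzk khdh fuhrx sdo yfwal
Hunk 5: at line 1 remove [ggzk,khdh] add [hnm,lehe,wpynr] -> 7 lines: yxx hnm lehe wpynr fuhrx sdo yfwal
Hunk 6: at line 1 remove [lehe,wpynr] add [kqc,jxn,sxicq] -> 8 lines: yxx hnm kqc jxn sxicq fuhrx sdo yfwal
Final line count: 8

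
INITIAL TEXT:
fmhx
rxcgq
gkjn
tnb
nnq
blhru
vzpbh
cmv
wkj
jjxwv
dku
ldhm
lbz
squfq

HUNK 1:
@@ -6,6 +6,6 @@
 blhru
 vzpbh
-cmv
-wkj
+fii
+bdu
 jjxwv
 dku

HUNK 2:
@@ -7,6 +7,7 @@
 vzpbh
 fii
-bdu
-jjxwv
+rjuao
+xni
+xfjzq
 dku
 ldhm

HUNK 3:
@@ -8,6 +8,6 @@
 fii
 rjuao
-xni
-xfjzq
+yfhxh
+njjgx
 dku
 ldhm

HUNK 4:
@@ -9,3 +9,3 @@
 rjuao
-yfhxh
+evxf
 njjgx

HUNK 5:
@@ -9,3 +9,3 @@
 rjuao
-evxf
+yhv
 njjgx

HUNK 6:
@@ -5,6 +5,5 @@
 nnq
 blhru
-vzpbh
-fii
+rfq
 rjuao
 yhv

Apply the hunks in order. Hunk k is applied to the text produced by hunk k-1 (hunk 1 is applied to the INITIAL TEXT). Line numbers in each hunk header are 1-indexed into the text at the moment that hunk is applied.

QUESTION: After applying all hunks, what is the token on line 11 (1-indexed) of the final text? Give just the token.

Hunk 1: at line 6 remove [cmv,wkj] add [fii,bdu] -> 14 lines: fmhx rxcgq gkjn tnb nnq blhru vzpbh fii bdu jjxwv dku ldhm lbz squfq
Hunk 2: at line 7 remove [bdu,jjxwv] add [rjuao,xni,xfjzq] -> 15 lines: fmhx rxcgq gkjn tnb nnq blhru vzpbh fii rjuao xni xfjzq dku ldhm lbz squfq
Hunk 3: at line 8 remove [xni,xfjzq] add [yfhxh,njjgx] -> 15 lines: fmhx rxcgq gkjn tnb nnq blhru vzpbh fii rjuao yfhxh njjgx dku ldhm lbz squfq
Hunk 4: at line 9 remove [yfhxh] add [evxf] -> 15 lines: fmhx rxcgq gkjn tnb nnq blhru vzpbh fii rjuao evxf njjgx dku ldhm lbz squfq
Hunk 5: at line 9 remove [evxf] add [yhv] -> 15 lines: fmhx rxcgq gkjn tnb nnq blhru vzpbh fii rjuao yhv njjgx dku ldhm lbz squfq
Hunk 6: at line 5 remove [vzpbh,fii] add [rfq] -> 14 lines: fmhx rxcgq gkjn tnb nnq blhru rfq rjuao yhv njjgx dku ldhm lbz squfq
Final line 11: dku

Answer: dku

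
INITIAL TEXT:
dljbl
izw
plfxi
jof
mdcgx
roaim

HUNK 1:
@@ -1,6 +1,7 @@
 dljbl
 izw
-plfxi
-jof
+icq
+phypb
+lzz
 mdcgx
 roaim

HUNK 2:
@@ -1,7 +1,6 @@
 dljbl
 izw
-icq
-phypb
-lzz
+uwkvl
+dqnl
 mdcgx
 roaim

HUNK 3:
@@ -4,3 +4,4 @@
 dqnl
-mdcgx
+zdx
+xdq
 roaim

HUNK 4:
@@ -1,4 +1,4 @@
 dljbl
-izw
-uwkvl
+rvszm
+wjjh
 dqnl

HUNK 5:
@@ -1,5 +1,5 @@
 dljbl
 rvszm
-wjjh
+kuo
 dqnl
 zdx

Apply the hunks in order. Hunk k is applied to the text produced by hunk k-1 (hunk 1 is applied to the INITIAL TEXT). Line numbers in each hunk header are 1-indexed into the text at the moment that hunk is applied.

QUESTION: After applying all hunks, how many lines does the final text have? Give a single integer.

Answer: 7

Derivation:
Hunk 1: at line 1 remove [plfxi,jof] add [icq,phypb,lzz] -> 7 lines: dljbl izw icq phypb lzz mdcgx roaim
Hunk 2: at line 1 remove [icq,phypb,lzz] add [uwkvl,dqnl] -> 6 lines: dljbl izw uwkvl dqnl mdcgx roaim
Hunk 3: at line 4 remove [mdcgx] add [zdx,xdq] -> 7 lines: dljbl izw uwkvl dqnl zdx xdq roaim
Hunk 4: at line 1 remove [izw,uwkvl] add [rvszm,wjjh] -> 7 lines: dljbl rvszm wjjh dqnl zdx xdq roaim
Hunk 5: at line 1 remove [wjjh] add [kuo] -> 7 lines: dljbl rvszm kuo dqnl zdx xdq roaim
Final line count: 7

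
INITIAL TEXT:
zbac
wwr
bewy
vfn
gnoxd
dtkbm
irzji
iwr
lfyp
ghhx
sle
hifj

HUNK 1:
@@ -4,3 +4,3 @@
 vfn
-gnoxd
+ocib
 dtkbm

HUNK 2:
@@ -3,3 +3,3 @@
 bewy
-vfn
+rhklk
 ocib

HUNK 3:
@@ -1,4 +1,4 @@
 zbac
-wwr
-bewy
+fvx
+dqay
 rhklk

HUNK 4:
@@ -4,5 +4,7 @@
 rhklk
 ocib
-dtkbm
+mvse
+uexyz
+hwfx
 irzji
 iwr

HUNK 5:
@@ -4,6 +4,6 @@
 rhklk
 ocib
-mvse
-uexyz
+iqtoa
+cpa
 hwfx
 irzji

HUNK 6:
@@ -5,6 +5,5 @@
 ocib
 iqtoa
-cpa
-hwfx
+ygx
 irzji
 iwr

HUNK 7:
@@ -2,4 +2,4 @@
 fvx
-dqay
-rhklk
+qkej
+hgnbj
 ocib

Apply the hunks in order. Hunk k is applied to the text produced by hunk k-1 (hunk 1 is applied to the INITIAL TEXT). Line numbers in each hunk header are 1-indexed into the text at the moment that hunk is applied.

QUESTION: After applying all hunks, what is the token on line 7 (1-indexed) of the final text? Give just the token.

Hunk 1: at line 4 remove [gnoxd] add [ocib] -> 12 lines: zbac wwr bewy vfn ocib dtkbm irzji iwr lfyp ghhx sle hifj
Hunk 2: at line 3 remove [vfn] add [rhklk] -> 12 lines: zbac wwr bewy rhklk ocib dtkbm irzji iwr lfyp ghhx sle hifj
Hunk 3: at line 1 remove [wwr,bewy] add [fvx,dqay] -> 12 lines: zbac fvx dqay rhklk ocib dtkbm irzji iwr lfyp ghhx sle hifj
Hunk 4: at line 4 remove [dtkbm] add [mvse,uexyz,hwfx] -> 14 lines: zbac fvx dqay rhklk ocib mvse uexyz hwfx irzji iwr lfyp ghhx sle hifj
Hunk 5: at line 4 remove [mvse,uexyz] add [iqtoa,cpa] -> 14 lines: zbac fvx dqay rhklk ocib iqtoa cpa hwfx irzji iwr lfyp ghhx sle hifj
Hunk 6: at line 5 remove [cpa,hwfx] add [ygx] -> 13 lines: zbac fvx dqay rhklk ocib iqtoa ygx irzji iwr lfyp ghhx sle hifj
Hunk 7: at line 2 remove [dqay,rhklk] add [qkej,hgnbj] -> 13 lines: zbac fvx qkej hgnbj ocib iqtoa ygx irzji iwr lfyp ghhx sle hifj
Final line 7: ygx

Answer: ygx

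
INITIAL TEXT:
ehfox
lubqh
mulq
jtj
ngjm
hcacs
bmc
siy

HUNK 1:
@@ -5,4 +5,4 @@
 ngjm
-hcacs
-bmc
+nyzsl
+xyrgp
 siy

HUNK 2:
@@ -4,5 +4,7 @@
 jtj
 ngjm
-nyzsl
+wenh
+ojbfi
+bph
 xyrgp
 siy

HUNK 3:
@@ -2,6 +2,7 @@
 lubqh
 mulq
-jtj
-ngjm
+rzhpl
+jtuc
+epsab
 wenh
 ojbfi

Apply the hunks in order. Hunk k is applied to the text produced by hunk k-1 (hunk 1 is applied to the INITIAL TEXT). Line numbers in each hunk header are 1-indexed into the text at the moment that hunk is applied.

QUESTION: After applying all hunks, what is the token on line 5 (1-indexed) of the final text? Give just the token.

Answer: jtuc

Derivation:
Hunk 1: at line 5 remove [hcacs,bmc] add [nyzsl,xyrgp] -> 8 lines: ehfox lubqh mulq jtj ngjm nyzsl xyrgp siy
Hunk 2: at line 4 remove [nyzsl] add [wenh,ojbfi,bph] -> 10 lines: ehfox lubqh mulq jtj ngjm wenh ojbfi bph xyrgp siy
Hunk 3: at line 2 remove [jtj,ngjm] add [rzhpl,jtuc,epsab] -> 11 lines: ehfox lubqh mulq rzhpl jtuc epsab wenh ojbfi bph xyrgp siy
Final line 5: jtuc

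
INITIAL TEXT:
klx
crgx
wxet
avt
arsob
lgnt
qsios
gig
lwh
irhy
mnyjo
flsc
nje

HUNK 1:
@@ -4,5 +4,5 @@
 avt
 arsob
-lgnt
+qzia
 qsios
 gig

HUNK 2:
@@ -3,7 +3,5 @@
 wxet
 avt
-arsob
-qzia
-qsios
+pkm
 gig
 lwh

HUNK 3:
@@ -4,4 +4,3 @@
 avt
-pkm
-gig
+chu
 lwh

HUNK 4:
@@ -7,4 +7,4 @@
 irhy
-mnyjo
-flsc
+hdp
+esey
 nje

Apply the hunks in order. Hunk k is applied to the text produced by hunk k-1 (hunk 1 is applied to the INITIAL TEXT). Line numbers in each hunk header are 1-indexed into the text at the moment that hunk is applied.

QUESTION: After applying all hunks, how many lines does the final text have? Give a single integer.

Answer: 10

Derivation:
Hunk 1: at line 4 remove [lgnt] add [qzia] -> 13 lines: klx crgx wxet avt arsob qzia qsios gig lwh irhy mnyjo flsc nje
Hunk 2: at line 3 remove [arsob,qzia,qsios] add [pkm] -> 11 lines: klx crgx wxet avt pkm gig lwh irhy mnyjo flsc nje
Hunk 3: at line 4 remove [pkm,gig] add [chu] -> 10 lines: klx crgx wxet avt chu lwh irhy mnyjo flsc nje
Hunk 4: at line 7 remove [mnyjo,flsc] add [hdp,esey] -> 10 lines: klx crgx wxet avt chu lwh irhy hdp esey nje
Final line count: 10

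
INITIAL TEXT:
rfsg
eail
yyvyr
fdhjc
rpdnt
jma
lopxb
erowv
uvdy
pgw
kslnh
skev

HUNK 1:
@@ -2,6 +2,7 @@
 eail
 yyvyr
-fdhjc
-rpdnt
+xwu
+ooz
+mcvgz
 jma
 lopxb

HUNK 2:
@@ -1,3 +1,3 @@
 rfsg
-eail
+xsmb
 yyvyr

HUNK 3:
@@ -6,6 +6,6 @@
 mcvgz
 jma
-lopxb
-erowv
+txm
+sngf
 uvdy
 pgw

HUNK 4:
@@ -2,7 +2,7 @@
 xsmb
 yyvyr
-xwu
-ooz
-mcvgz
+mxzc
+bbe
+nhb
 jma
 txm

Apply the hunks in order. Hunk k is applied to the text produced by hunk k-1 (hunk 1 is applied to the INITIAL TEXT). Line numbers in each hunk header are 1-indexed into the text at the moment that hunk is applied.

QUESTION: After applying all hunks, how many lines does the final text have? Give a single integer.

Answer: 13

Derivation:
Hunk 1: at line 2 remove [fdhjc,rpdnt] add [xwu,ooz,mcvgz] -> 13 lines: rfsg eail yyvyr xwu ooz mcvgz jma lopxb erowv uvdy pgw kslnh skev
Hunk 2: at line 1 remove [eail] add [xsmb] -> 13 lines: rfsg xsmb yyvyr xwu ooz mcvgz jma lopxb erowv uvdy pgw kslnh skev
Hunk 3: at line 6 remove [lopxb,erowv] add [txm,sngf] -> 13 lines: rfsg xsmb yyvyr xwu ooz mcvgz jma txm sngf uvdy pgw kslnh skev
Hunk 4: at line 2 remove [xwu,ooz,mcvgz] add [mxzc,bbe,nhb] -> 13 lines: rfsg xsmb yyvyr mxzc bbe nhb jma txm sngf uvdy pgw kslnh skev
Final line count: 13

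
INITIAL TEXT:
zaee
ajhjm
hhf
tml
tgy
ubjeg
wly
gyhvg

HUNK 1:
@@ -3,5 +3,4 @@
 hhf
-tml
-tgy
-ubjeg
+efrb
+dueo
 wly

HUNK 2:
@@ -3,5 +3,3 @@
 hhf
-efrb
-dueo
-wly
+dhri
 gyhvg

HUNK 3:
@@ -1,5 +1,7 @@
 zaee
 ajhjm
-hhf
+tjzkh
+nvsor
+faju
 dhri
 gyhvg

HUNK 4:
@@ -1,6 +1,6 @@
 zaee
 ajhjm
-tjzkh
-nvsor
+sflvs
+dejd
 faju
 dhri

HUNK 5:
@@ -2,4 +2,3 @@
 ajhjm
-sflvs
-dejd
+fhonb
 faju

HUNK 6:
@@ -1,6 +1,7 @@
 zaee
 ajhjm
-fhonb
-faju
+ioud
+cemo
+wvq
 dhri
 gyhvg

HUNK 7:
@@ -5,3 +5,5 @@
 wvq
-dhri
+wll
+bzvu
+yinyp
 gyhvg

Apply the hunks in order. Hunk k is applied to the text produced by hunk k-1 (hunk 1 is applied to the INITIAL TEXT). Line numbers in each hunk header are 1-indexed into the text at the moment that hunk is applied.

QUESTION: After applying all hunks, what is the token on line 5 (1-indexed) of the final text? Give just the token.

Answer: wvq

Derivation:
Hunk 1: at line 3 remove [tml,tgy,ubjeg] add [efrb,dueo] -> 7 lines: zaee ajhjm hhf efrb dueo wly gyhvg
Hunk 2: at line 3 remove [efrb,dueo,wly] add [dhri] -> 5 lines: zaee ajhjm hhf dhri gyhvg
Hunk 3: at line 1 remove [hhf] add [tjzkh,nvsor,faju] -> 7 lines: zaee ajhjm tjzkh nvsor faju dhri gyhvg
Hunk 4: at line 1 remove [tjzkh,nvsor] add [sflvs,dejd] -> 7 lines: zaee ajhjm sflvs dejd faju dhri gyhvg
Hunk 5: at line 2 remove [sflvs,dejd] add [fhonb] -> 6 lines: zaee ajhjm fhonb faju dhri gyhvg
Hunk 6: at line 1 remove [fhonb,faju] add [ioud,cemo,wvq] -> 7 lines: zaee ajhjm ioud cemo wvq dhri gyhvg
Hunk 7: at line 5 remove [dhri] add [wll,bzvu,yinyp] -> 9 lines: zaee ajhjm ioud cemo wvq wll bzvu yinyp gyhvg
Final line 5: wvq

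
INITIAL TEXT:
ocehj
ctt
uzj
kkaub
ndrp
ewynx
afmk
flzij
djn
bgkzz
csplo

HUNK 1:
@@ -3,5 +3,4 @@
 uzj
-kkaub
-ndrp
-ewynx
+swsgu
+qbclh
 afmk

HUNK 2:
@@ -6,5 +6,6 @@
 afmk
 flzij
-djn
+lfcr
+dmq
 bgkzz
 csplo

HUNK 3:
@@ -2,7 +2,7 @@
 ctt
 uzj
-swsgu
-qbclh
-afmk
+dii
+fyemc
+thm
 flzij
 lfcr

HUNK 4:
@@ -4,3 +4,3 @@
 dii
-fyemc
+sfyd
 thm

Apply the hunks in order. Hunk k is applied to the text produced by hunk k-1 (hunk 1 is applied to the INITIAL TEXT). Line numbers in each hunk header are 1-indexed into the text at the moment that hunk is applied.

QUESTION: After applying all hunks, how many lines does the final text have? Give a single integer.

Hunk 1: at line 3 remove [kkaub,ndrp,ewynx] add [swsgu,qbclh] -> 10 lines: ocehj ctt uzj swsgu qbclh afmk flzij djn bgkzz csplo
Hunk 2: at line 6 remove [djn] add [lfcr,dmq] -> 11 lines: ocehj ctt uzj swsgu qbclh afmk flzij lfcr dmq bgkzz csplo
Hunk 3: at line 2 remove [swsgu,qbclh,afmk] add [dii,fyemc,thm] -> 11 lines: ocehj ctt uzj dii fyemc thm flzij lfcr dmq bgkzz csplo
Hunk 4: at line 4 remove [fyemc] add [sfyd] -> 11 lines: ocehj ctt uzj dii sfyd thm flzij lfcr dmq bgkzz csplo
Final line count: 11

Answer: 11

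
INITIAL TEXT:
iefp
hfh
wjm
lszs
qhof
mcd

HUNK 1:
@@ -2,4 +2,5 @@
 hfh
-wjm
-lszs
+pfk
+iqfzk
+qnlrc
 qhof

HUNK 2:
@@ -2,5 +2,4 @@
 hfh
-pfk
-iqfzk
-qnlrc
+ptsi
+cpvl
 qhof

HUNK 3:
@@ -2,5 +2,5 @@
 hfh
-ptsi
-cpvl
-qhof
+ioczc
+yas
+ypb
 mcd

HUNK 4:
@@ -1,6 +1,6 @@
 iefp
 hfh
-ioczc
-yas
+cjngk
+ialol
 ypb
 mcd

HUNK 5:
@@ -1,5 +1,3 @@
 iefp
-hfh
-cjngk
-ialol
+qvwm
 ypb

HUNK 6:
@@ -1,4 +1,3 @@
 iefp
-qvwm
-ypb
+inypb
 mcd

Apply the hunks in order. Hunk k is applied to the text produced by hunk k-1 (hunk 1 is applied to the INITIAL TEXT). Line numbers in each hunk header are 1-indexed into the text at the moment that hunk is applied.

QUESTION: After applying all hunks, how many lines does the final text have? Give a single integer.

Hunk 1: at line 2 remove [wjm,lszs] add [pfk,iqfzk,qnlrc] -> 7 lines: iefp hfh pfk iqfzk qnlrc qhof mcd
Hunk 2: at line 2 remove [pfk,iqfzk,qnlrc] add [ptsi,cpvl] -> 6 lines: iefp hfh ptsi cpvl qhof mcd
Hunk 3: at line 2 remove [ptsi,cpvl,qhof] add [ioczc,yas,ypb] -> 6 lines: iefp hfh ioczc yas ypb mcd
Hunk 4: at line 1 remove [ioczc,yas] add [cjngk,ialol] -> 6 lines: iefp hfh cjngk ialol ypb mcd
Hunk 5: at line 1 remove [hfh,cjngk,ialol] add [qvwm] -> 4 lines: iefp qvwm ypb mcd
Hunk 6: at line 1 remove [qvwm,ypb] add [inypb] -> 3 lines: iefp inypb mcd
Final line count: 3

Answer: 3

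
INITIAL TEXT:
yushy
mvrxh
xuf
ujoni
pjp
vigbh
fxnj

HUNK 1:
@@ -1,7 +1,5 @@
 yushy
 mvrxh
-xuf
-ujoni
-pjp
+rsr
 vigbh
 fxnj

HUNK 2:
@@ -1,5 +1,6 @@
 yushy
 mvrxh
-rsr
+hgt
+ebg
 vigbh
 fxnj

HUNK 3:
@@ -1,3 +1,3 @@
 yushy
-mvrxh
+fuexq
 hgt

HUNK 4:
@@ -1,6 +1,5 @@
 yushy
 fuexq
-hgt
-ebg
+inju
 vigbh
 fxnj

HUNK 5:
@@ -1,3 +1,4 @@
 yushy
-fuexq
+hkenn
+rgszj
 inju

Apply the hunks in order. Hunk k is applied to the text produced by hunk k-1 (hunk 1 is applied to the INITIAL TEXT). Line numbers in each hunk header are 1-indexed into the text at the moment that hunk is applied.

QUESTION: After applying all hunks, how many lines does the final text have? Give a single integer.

Hunk 1: at line 1 remove [xuf,ujoni,pjp] add [rsr] -> 5 lines: yushy mvrxh rsr vigbh fxnj
Hunk 2: at line 1 remove [rsr] add [hgt,ebg] -> 6 lines: yushy mvrxh hgt ebg vigbh fxnj
Hunk 3: at line 1 remove [mvrxh] add [fuexq] -> 6 lines: yushy fuexq hgt ebg vigbh fxnj
Hunk 4: at line 1 remove [hgt,ebg] add [inju] -> 5 lines: yushy fuexq inju vigbh fxnj
Hunk 5: at line 1 remove [fuexq] add [hkenn,rgszj] -> 6 lines: yushy hkenn rgszj inju vigbh fxnj
Final line count: 6

Answer: 6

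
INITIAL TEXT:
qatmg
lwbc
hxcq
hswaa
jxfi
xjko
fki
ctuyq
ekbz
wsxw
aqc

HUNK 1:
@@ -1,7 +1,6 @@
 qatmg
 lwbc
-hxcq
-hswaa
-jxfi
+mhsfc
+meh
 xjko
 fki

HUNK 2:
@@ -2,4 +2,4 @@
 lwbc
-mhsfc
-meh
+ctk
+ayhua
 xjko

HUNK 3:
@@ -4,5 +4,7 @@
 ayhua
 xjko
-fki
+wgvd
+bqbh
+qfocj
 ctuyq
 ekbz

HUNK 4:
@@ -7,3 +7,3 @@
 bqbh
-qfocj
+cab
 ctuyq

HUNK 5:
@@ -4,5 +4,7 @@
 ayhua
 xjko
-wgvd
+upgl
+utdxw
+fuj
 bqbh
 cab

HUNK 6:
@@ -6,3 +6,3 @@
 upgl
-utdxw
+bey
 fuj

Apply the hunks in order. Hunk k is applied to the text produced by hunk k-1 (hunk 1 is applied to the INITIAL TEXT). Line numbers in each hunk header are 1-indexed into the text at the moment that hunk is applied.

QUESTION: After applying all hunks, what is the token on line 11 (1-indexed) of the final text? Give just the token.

Hunk 1: at line 1 remove [hxcq,hswaa,jxfi] add [mhsfc,meh] -> 10 lines: qatmg lwbc mhsfc meh xjko fki ctuyq ekbz wsxw aqc
Hunk 2: at line 2 remove [mhsfc,meh] add [ctk,ayhua] -> 10 lines: qatmg lwbc ctk ayhua xjko fki ctuyq ekbz wsxw aqc
Hunk 3: at line 4 remove [fki] add [wgvd,bqbh,qfocj] -> 12 lines: qatmg lwbc ctk ayhua xjko wgvd bqbh qfocj ctuyq ekbz wsxw aqc
Hunk 4: at line 7 remove [qfocj] add [cab] -> 12 lines: qatmg lwbc ctk ayhua xjko wgvd bqbh cab ctuyq ekbz wsxw aqc
Hunk 5: at line 4 remove [wgvd] add [upgl,utdxw,fuj] -> 14 lines: qatmg lwbc ctk ayhua xjko upgl utdxw fuj bqbh cab ctuyq ekbz wsxw aqc
Hunk 6: at line 6 remove [utdxw] add [bey] -> 14 lines: qatmg lwbc ctk ayhua xjko upgl bey fuj bqbh cab ctuyq ekbz wsxw aqc
Final line 11: ctuyq

Answer: ctuyq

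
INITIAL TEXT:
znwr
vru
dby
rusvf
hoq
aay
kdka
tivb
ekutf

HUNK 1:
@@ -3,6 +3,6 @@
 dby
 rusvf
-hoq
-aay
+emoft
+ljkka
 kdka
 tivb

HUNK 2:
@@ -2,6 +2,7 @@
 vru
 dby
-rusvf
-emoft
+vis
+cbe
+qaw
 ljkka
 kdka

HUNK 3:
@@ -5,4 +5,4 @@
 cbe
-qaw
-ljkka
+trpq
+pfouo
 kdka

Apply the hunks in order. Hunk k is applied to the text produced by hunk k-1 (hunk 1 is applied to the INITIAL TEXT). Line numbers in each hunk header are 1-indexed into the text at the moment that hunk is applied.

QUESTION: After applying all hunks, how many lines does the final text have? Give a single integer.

Answer: 10

Derivation:
Hunk 1: at line 3 remove [hoq,aay] add [emoft,ljkka] -> 9 lines: znwr vru dby rusvf emoft ljkka kdka tivb ekutf
Hunk 2: at line 2 remove [rusvf,emoft] add [vis,cbe,qaw] -> 10 lines: znwr vru dby vis cbe qaw ljkka kdka tivb ekutf
Hunk 3: at line 5 remove [qaw,ljkka] add [trpq,pfouo] -> 10 lines: znwr vru dby vis cbe trpq pfouo kdka tivb ekutf
Final line count: 10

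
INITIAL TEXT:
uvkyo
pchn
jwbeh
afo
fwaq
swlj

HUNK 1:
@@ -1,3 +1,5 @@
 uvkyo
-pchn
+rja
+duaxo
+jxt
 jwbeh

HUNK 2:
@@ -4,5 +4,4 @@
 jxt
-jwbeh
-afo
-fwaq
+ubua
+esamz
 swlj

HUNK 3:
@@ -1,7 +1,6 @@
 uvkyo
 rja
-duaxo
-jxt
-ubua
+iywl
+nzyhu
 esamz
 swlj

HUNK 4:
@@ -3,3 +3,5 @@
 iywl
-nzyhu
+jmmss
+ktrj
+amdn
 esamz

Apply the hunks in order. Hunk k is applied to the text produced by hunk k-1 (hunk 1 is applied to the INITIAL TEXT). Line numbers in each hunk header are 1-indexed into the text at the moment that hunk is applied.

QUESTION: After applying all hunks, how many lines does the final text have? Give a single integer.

Answer: 8

Derivation:
Hunk 1: at line 1 remove [pchn] add [rja,duaxo,jxt] -> 8 lines: uvkyo rja duaxo jxt jwbeh afo fwaq swlj
Hunk 2: at line 4 remove [jwbeh,afo,fwaq] add [ubua,esamz] -> 7 lines: uvkyo rja duaxo jxt ubua esamz swlj
Hunk 3: at line 1 remove [duaxo,jxt,ubua] add [iywl,nzyhu] -> 6 lines: uvkyo rja iywl nzyhu esamz swlj
Hunk 4: at line 3 remove [nzyhu] add [jmmss,ktrj,amdn] -> 8 lines: uvkyo rja iywl jmmss ktrj amdn esamz swlj
Final line count: 8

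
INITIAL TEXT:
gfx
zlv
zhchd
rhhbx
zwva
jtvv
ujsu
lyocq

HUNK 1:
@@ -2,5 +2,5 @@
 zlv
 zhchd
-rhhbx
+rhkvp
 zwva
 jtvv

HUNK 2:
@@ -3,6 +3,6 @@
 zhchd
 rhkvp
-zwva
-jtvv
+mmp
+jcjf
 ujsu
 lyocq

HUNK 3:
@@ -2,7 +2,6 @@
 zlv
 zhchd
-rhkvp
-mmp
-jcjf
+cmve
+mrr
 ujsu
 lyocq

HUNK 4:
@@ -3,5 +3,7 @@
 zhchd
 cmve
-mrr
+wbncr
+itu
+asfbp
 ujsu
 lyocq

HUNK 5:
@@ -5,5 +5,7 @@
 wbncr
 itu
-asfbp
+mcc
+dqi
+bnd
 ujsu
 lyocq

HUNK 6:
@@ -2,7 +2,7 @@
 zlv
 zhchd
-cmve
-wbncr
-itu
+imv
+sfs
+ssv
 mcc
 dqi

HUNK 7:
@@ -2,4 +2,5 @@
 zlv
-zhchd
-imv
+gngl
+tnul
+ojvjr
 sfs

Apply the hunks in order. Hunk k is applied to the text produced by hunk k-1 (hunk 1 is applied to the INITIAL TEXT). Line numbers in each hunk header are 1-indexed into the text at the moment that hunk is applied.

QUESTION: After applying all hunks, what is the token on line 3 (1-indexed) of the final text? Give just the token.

Hunk 1: at line 2 remove [rhhbx] add [rhkvp] -> 8 lines: gfx zlv zhchd rhkvp zwva jtvv ujsu lyocq
Hunk 2: at line 3 remove [zwva,jtvv] add [mmp,jcjf] -> 8 lines: gfx zlv zhchd rhkvp mmp jcjf ujsu lyocq
Hunk 3: at line 2 remove [rhkvp,mmp,jcjf] add [cmve,mrr] -> 7 lines: gfx zlv zhchd cmve mrr ujsu lyocq
Hunk 4: at line 3 remove [mrr] add [wbncr,itu,asfbp] -> 9 lines: gfx zlv zhchd cmve wbncr itu asfbp ujsu lyocq
Hunk 5: at line 5 remove [asfbp] add [mcc,dqi,bnd] -> 11 lines: gfx zlv zhchd cmve wbncr itu mcc dqi bnd ujsu lyocq
Hunk 6: at line 2 remove [cmve,wbncr,itu] add [imv,sfs,ssv] -> 11 lines: gfx zlv zhchd imv sfs ssv mcc dqi bnd ujsu lyocq
Hunk 7: at line 2 remove [zhchd,imv] add [gngl,tnul,ojvjr] -> 12 lines: gfx zlv gngl tnul ojvjr sfs ssv mcc dqi bnd ujsu lyocq
Final line 3: gngl

Answer: gngl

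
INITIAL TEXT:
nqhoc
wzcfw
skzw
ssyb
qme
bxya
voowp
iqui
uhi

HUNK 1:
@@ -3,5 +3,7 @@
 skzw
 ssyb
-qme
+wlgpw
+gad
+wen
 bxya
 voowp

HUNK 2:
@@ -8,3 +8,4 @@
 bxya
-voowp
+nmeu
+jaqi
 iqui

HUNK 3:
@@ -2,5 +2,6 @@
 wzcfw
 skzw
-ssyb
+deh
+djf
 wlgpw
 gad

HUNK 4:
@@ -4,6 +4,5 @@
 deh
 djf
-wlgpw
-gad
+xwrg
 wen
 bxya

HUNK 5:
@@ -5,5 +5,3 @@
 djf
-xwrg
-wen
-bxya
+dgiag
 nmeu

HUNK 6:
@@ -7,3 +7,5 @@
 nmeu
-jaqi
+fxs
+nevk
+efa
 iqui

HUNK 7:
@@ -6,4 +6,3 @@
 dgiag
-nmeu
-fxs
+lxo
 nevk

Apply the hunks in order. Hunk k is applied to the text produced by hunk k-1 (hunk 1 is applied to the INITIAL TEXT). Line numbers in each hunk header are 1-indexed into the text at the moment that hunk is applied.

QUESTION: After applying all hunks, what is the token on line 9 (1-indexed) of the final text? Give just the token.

Answer: efa

Derivation:
Hunk 1: at line 3 remove [qme] add [wlgpw,gad,wen] -> 11 lines: nqhoc wzcfw skzw ssyb wlgpw gad wen bxya voowp iqui uhi
Hunk 2: at line 8 remove [voowp] add [nmeu,jaqi] -> 12 lines: nqhoc wzcfw skzw ssyb wlgpw gad wen bxya nmeu jaqi iqui uhi
Hunk 3: at line 2 remove [ssyb] add [deh,djf] -> 13 lines: nqhoc wzcfw skzw deh djf wlgpw gad wen bxya nmeu jaqi iqui uhi
Hunk 4: at line 4 remove [wlgpw,gad] add [xwrg] -> 12 lines: nqhoc wzcfw skzw deh djf xwrg wen bxya nmeu jaqi iqui uhi
Hunk 5: at line 5 remove [xwrg,wen,bxya] add [dgiag] -> 10 lines: nqhoc wzcfw skzw deh djf dgiag nmeu jaqi iqui uhi
Hunk 6: at line 7 remove [jaqi] add [fxs,nevk,efa] -> 12 lines: nqhoc wzcfw skzw deh djf dgiag nmeu fxs nevk efa iqui uhi
Hunk 7: at line 6 remove [nmeu,fxs] add [lxo] -> 11 lines: nqhoc wzcfw skzw deh djf dgiag lxo nevk efa iqui uhi
Final line 9: efa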